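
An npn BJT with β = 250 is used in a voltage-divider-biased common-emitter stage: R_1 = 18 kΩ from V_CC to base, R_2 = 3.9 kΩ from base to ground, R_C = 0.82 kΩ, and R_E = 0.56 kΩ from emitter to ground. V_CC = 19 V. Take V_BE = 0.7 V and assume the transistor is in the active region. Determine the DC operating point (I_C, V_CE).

Thevenize the base divider: V_Th = V_CC·R_2/(R_1+R_2) = 19×3.9/21.9 = 3.38 V, R_Th = R_1‖R_2 = 3.21 kΩ.
Base-emitter loop: V_Th = I_B·R_Th + V_BE + (β+1)I_B·R_E, so I_B = (3.38 − 0.7) / (3.21 + 251×0.56) = 0.0187 mA.
I_C = β·I_B = 250×0.0187 = 4.67 mA, and I_E = (β+1)I_B = 4.69 mA.
V_CE = V_CC − I_C·R_C − I_E·R_E = 19 − 4.67×0.82 − 4.69×0.56 = 12.5 V.
V_CE = 12.5 V > 0.2 V confirms active-region operation.

I_C ≈ 4.7 mA, V_CE ≈ 13 V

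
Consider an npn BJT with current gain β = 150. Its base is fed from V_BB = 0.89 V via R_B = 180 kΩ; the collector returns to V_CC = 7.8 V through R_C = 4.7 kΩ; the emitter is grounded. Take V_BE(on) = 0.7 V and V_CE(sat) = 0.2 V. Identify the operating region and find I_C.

active; I_C ≈ 0.16 mA

Assume active. Base-emitter loop: I_B = (V_BB − V_BE)/R_B = (0.89 − 0.7)/180 = 0.00106 mA.
I_C = β·I_B = 150×0.00106 = 0.158 mA.
V_CE = V_CC − I_C·R_C = 7.8 − 0.158×4.7 = 7.06 V > V_CE(sat), so the active-region assumption holds.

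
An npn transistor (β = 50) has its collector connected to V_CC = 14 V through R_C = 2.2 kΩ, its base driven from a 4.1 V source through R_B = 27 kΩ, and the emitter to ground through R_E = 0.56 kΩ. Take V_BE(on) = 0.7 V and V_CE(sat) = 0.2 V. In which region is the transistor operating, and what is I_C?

Assume active. Base-emitter loop: I_B = (V_BB − V_BE)/(R_B + (β+1)R_E) = (4.1 − 0.7)/(27 + 51×0.56) = 0.0612 mA.
I_C = β·I_B = 50×0.0612 = 3.06 mA.
V_CE = V_CC − I_C·R_C − I_E·R_E = 14 − 3.06×2.2 − 3.12×0.56 = 5.52 V > V_CE(sat), so the active-region assumption holds.

active; I_C ≈ 3.1 mA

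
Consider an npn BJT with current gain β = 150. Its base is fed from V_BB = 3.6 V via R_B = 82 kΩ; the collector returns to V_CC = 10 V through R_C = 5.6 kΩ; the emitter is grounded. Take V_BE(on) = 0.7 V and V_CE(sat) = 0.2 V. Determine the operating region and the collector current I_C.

saturation; I_C ≈ 1.8 mA

Assume active: I_B = (3.6 − 0.7)/82 = 0.0354 mA, giving I_C = β·I_B = 5.3 mA.
But then V_CE = 10 − 5.3×5.6 = -19.7 V < V_CE(sat) = 0.2 V — impossible in the active region.
So the transistor is saturated. With V_CE = 0.2 V, I_C = (V_CC − 0.2)/R_C = 9.8/5.6 = 1.75 mA.
Check: β·I_B = 5.3 mA > I_C = 1.75 mA, confirming saturation.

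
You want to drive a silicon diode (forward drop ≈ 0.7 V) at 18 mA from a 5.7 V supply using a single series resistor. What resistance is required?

The resistor drops V_S − V_D = 5.7 − 0.7 = 5 V at 18 mA.
R = 5 V / 18 mA = 0.278 kΩ.

R ≈ 0.28 kΩ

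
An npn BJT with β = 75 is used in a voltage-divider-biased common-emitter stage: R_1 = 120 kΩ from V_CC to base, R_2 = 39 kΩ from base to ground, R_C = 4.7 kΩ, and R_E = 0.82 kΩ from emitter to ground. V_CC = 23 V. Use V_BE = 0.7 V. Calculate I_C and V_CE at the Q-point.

Thevenize the base divider: V_Th = V_CC·R_2/(R_1+R_2) = 23×39/159 = 5.64 V, R_Th = R_1‖R_2 = 29.4 kΩ.
Base-emitter loop: V_Th = I_B·R_Th + V_BE + (β+1)I_B·R_E, so I_B = (5.64 − 0.7) / (29.4 + 76×0.82) = 0.0539 mA.
I_C = β·I_B = 75×0.0539 = 4.04 mA, and I_E = (β+1)I_B = 4.09 mA.
V_CE = V_CC − I_C·R_C − I_E·R_E = 23 − 4.04×4.7 − 4.09×0.82 = 0.659 V.
V_CE = 0.659 V > 0.2 V confirms active-region operation.

I_C ≈ 4 mA, V_CE ≈ 0.66 V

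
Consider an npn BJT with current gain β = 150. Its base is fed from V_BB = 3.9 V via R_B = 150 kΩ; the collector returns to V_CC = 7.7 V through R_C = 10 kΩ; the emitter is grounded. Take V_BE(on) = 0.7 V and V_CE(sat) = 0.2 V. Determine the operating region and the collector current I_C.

saturation; I_C ≈ 0.75 mA

Assume active: I_B = (3.9 − 0.7)/150 = 0.0213 mA, giving I_C = β·I_B = 3.2 mA.
But then V_CE = 7.7 − 3.2×10 = -24.3 V < V_CE(sat) = 0.2 V — impossible in the active region.
So the transistor is saturated. With V_CE = 0.2 V, I_C = (V_CC − 0.2)/R_C = 7.5/10 = 0.75 mA.
Check: β·I_B = 3.2 mA > I_C = 0.75 mA, confirming saturation.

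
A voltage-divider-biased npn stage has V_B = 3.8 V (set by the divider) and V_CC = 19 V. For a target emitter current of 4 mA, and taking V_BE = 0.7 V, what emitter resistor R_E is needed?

V_E = V_B − V_BE = 3.8 − 0.7 = 3.1 V.
R_E = V_E / I_E = 3.1 / 4 = 0.775 kΩ.

R_E ≈ 0.77 kΩ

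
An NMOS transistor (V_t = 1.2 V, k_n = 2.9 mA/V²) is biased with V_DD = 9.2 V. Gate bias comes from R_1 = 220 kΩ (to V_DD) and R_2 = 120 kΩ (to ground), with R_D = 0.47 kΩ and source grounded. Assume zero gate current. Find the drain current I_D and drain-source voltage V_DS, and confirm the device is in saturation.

I_D ≈ 6.1 mA, V_DS ≈ 6.3 V

V_G = V_DD·R_2/(R_1+R_2) = 9.2×120/340 = 3.25 V. With the source grounded, V_GS = V_G = 3.25 V.
Assume saturation: I_D = (k_n/2)(V_GS − V_t)² = (2.9/2)×(3.25 − 1.2)² = 1.45×2.05² = 6.08 mA.
V_DS = V_DD − I_D·R_D = 9.2 − 6.08×0.47 = 6.34 V.
Saturation requires V_DS ≥ V_GS − V_t = 2.05 V; 6.34 ≥ 2.05 ✓.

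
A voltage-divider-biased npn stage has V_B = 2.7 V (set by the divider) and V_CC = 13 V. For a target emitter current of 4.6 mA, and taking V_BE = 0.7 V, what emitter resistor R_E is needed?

V_E = V_B − V_BE = 2.7 − 0.7 = 2 V.
R_E = V_E / I_E = 2 / 4.6 = 0.435 kΩ.

R_E ≈ 0.43 kΩ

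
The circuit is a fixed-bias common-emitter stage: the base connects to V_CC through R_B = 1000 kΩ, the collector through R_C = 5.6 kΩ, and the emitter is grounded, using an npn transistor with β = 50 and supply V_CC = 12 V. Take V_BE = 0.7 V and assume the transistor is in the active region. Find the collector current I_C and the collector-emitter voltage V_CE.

Base loop: V_CC = I_B·R_B + V_BE, so I_B = (12 − 0.7)/1000 kΩ = 0.0113 mA.
In the active region I_C = β·I_B = 50 × 0.0113 = 0.565 mA.
Collector loop: V_CE = V_CC − I_C·R_C = 12 − 0.565×5.6 = 8.84 V.
Since V_CE = 8.84 V > V_CE(sat) ≈ 0.2 V, the transistor is in the active region as assumed.

I_C ≈ 0.57 mA, V_CE ≈ 8.8 V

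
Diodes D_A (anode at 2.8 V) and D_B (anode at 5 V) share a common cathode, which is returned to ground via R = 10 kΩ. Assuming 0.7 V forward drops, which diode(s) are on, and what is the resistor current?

Assume both conduct. Then node N would need to be at both 2.8−0.7 = 2.1 V and 5−0.7 = 4.3 V, which is impossible.
Assume only D_B conducts: V_N = 5 − 0.7 = 4.3 V, so I_R = 4.3/10 = 0.43 mA.
Check D_A: its anode-to-cathode voltage is 2.8 − 4.3 = -1.5 V < 0.7 V, so it is off. The assumption is consistent.

Only D_B conducts; I_R ≈ 0.43 mA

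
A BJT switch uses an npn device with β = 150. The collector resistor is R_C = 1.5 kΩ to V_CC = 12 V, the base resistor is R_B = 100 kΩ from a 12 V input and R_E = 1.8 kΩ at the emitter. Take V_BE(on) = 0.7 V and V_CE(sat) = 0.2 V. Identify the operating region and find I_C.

saturation; I_C ≈ 3.5 mA

Assume active: I_B = (12 − 0.7)/(100 + 151×1.8) = 0.0304 mA, I_C = β·I_B = 4.56 mA.
Then V_CE = 12 − 4.56×1.5 − 4.59×1.8 = -3.1 V < 0.2 V — the active assumption fails.
Re-solve with V_CE = 0.2 V. KCL at the emitter: V_E/R_E = (V_BB−0.7−V_E)/R_B + (V_CC−0.2−V_E)/R_C, giving V_E = 6.48 V.
I_C = (V_CC − 0.2 − V_E)/R_C = (11.8 − 6.48)/1.5 = 3.55 mA.
Check: I_B = (11.3 − 6.48)/100 = 0.0482 mA, and β·I_B = 7.24 mA > I_C, confirming saturation.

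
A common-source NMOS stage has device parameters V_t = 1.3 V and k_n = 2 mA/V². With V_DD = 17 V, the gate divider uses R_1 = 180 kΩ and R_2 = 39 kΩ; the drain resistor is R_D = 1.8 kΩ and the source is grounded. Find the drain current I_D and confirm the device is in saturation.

V_G = V_DD·R_2/(R_1+R_2) = 17×39/219 = 3.03 V. With the source grounded, V_GS = V_G = 3.03 V.
Assume saturation: I_D = (k_n/2)(V_GS − V_t)² = (2/2)×(3.03 − 1.3)² = 1×1.73² = 2.98 mA.
V_DS = V_DD − I_D·R_D = 17 − 2.98×1.8 = 11.6 V.
Saturation requires V_DS ≥ V_GS − V_t = 1.73 V; 11.6 ≥ 1.73 ✓.

I_D ≈ 3 mA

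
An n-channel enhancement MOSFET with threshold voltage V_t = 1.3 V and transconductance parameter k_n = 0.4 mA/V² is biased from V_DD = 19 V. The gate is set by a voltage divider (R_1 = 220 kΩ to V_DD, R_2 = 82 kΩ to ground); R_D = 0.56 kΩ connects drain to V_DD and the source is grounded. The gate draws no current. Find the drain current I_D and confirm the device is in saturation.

I_D ≈ 3 mA

V_G = V_DD·R_2/(R_1+R_2) = 19×82/302 = 5.16 V. With the source grounded, V_GS = V_G = 5.16 V.
Assume saturation: I_D = (k_n/2)(V_GS − V_t)² = (0.4/2)×(5.16 − 1.3)² = 0.2×3.86² = 2.98 mA.
V_DS = V_DD − I_D·R_D = 19 − 2.98×0.56 = 17.3 V.
Saturation requires V_DS ≥ V_GS − V_t = 3.86 V; 17.3 ≥ 3.86 ✓.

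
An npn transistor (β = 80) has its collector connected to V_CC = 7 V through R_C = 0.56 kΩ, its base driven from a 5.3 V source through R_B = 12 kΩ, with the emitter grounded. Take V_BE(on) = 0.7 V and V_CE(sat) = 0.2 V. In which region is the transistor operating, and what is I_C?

Assume active: I_B = (5.3 − 0.7)/12 = 0.383 mA, giving I_C = β·I_B = 30.7 mA.
But then V_CE = 7 − 30.7×0.56 = -10.2 V < V_CE(sat) = 0.2 V — impossible in the active region.
So the transistor is saturated. With V_CE = 0.2 V, I_C = (V_CC − 0.2)/R_C = 6.8/0.56 = 12.1 mA.
Check: β·I_B = 30.7 mA > I_C = 12.1 mA, confirming saturation.

saturation; I_C ≈ 12 mA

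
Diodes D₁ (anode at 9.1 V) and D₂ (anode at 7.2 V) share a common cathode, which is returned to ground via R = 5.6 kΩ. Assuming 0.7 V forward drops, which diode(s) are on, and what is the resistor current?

Only D₁ conducts; I_R ≈ 1.5 mA

Assume both conduct. Then node N would need to be at both 9.1−0.7 = 8.4 V and 7.2−0.7 = 6.5 V, which is impossible.
Assume only D₁ conducts: V_N = 9.1 − 0.7 = 8.4 V, so I_R = 8.4/5.6 = 1.5 mA.
Check D₂: its anode-to-cathode voltage is 7.2 − 8.4 = -1.2 V < 0.7 V, so it is off. The assumption is consistent.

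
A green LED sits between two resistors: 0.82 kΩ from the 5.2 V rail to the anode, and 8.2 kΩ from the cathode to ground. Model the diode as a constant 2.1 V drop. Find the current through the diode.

I ≈ 0.34 mA

The two resistors are in series with the diode, so KVL gives 5.2 = I·0.82 + 2.1 + I·8.2.
I = (5.2 − 2.1) / (0.82 + 8.2) kΩ = 3.1 / 9.02 = 0.344 mA.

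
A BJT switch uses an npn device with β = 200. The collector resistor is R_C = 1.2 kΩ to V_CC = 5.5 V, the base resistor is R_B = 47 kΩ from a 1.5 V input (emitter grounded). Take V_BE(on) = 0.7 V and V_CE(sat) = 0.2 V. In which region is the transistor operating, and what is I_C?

active; I_C ≈ 3.4 mA

Assume active. Base-emitter loop: I_B = (V_BB − V_BE)/R_B = (1.5 − 0.7)/47 = 0.017 mA.
I_C = β·I_B = 200×0.017 = 3.4 mA.
V_CE = V_CC − I_C·R_C = 5.5 − 3.4×1.2 = 1.41 V > V_CE(sat), so the active-region assumption holds.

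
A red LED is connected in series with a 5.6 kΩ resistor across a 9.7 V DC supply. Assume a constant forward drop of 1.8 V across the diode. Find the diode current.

KVL around the loop: 9.7 = V_D + I·R = 1.8 + I × 5.6 kΩ.
So I = (9.7 − 1.8) / 5.6 kΩ = 7.9 / 5.6 = 1.41 mA.

I ≈ 1.4 mA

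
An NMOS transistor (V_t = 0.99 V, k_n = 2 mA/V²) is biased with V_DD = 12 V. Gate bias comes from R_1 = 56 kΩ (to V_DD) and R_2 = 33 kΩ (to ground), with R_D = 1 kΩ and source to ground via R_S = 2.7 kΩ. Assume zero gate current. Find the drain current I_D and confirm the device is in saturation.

V_G = V_DD·R_2/(R_1+R_2) = 12×33/89 = 4.45 V.
Assume saturation: I_D = (k_n/2)(V_GS − V_t)² with V_GS = V_G − I_D·R_S = 4.45 − 2.7·I_D.
Substituting gives 7.29·I_D² − 19.7·I_D + 12 = 0, with roots I_D = 0.925 or 1.77 mA.
The root I_D = 1.77 mA gives V_GS = -0.342 V ≤ V_t, so take I_D = 0.925 mA.
Then V_GS = 1.95 V and V_DS = V_DD − I_D(R_D+R_S) = 12 − 0.925×3.7 = 8.58 V.
Saturation requires V_DS ≥ V_GS − V_t = 0.962 V; 8.58 ≥ 0.962 ✓.

I_D ≈ 0.93 mA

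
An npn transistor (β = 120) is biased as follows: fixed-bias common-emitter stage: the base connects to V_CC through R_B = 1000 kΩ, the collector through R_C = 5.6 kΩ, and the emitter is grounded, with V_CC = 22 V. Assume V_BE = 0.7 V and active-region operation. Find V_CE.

Base loop: V_CC = I_B·R_B + V_BE, so I_B = (22 − 0.7)/1000 kΩ = 0.0213 mA.
In the active region I_C = β·I_B = 120 × 0.0213 = 2.56 mA.
Collector loop: V_CE = V_CC − I_C·R_C = 22 − 2.56×5.6 = 7.69 V.
Since V_CE = 7.69 V > V_CE(sat) ≈ 0.2 V, the transistor is in the active region as assumed.

V_CE ≈ 7.7 V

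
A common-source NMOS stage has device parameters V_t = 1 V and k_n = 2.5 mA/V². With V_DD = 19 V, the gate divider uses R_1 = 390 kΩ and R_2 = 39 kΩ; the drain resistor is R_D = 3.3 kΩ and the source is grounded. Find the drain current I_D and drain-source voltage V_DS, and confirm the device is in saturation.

V_G = V_DD·R_2/(R_1+R_2) = 19×39/429 = 1.73 V. With the source grounded, V_GS = V_G = 1.73 V.
Assume saturation: I_D = (k_n/2)(V_GS − V_t)² = (2.5/2)×(1.73 − 1)² = 1.25×0.727² = 0.661 mA.
V_DS = V_DD − I_D·R_D = 19 − 0.661×3.3 = 16.8 V.
Saturation requires V_DS ≥ V_GS − V_t = 0.727 V; 16.8 ≥ 0.727 ✓.

I_D ≈ 0.66 mA, V_DS ≈ 17 V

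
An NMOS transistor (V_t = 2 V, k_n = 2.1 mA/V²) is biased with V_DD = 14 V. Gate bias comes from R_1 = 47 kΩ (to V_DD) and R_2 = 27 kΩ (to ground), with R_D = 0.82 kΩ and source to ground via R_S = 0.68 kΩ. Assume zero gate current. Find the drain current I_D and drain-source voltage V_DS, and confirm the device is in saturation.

I_D ≈ 2.4 mA, V_DS ≈ 10 V

V_G = V_DD·R_2/(R_1+R_2) = 14×27/74 = 5.11 V.
Assume saturation: I_D = (k_n/2)(V_GS − V_t)² with V_GS = V_G − I_D·R_S = 5.11 − 0.68·I_D.
Substituting gives 0.486·I_D² − 5.44·I_D + 10.1 = 0, with roots I_D = 2.36 or 8.84 mA.
The root I_D = 8.84 mA gives V_GS = -0.901 V ≤ V_t, so take I_D = 2.36 mA.
Then V_GS = 3.5 V and V_DS = V_DD − I_D(R_D+R_S) = 14 − 2.36×1.5 = 10.5 V.
Saturation requires V_DS ≥ V_GS − V_t = 1.5 V; 10.5 ≥ 1.5 ✓.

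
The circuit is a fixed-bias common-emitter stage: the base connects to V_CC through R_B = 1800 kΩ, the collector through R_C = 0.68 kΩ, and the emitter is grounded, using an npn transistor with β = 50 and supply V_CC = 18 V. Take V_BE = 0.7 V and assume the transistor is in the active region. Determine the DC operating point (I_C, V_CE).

Base loop: V_CC = I_B·R_B + V_BE, so I_B = (18 − 0.7)/1800 kΩ = 0.00961 mA.
In the active region I_C = β·I_B = 50 × 0.00961 = 0.481 mA.
Collector loop: V_CE = V_CC − I_C·R_C = 18 − 0.481×0.68 = 17.7 V.
Since V_CE = 17.7 V > V_CE(sat) ≈ 0.2 V, the transistor is in the active region as assumed.

I_C ≈ 0.48 mA, V_CE ≈ 18 V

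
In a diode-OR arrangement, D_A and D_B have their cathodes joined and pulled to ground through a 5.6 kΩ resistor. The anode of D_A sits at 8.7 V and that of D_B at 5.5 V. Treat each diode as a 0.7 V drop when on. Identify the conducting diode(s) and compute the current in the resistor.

Only D_A conducts; I_R ≈ 1.4 mA

Assume both conduct. Then node N would need to be at both 8.7−0.7 = 8 V and 5.5−0.7 = 4.8 V, which is impossible.
Assume only D_A conducts: V_N = 8.7 − 0.7 = 8 V, so I_R = 8/5.6 = 1.43 mA.
Check D_B: its anode-to-cathode voltage is 5.5 − 8 = -2.5 V < 0.7 V, so it is off. The assumption is consistent.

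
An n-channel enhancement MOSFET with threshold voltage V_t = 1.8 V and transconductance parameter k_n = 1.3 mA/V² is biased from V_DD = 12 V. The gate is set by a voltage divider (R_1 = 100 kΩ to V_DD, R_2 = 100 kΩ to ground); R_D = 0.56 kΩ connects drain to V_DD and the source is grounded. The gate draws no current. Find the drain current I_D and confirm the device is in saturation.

I_D ≈ 11 mA

V_G = V_DD·R_2/(R_1+R_2) = 12×100/200 = 6 V. With the source grounded, V_GS = V_G = 6 V.
Assume saturation: I_D = (k_n/2)(V_GS − V_t)² = (1.3/2)×(6 − 1.8)² = 0.65×4.2² = 11.5 mA.
V_DS = V_DD − I_D·R_D = 12 − 11.5×0.56 = 5.58 V.
Saturation requires V_DS ≥ V_GS − V_t = 4.2 V; 5.58 ≥ 4.2 ✓.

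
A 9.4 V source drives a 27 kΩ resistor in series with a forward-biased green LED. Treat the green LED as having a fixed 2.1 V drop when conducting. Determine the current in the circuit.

I ≈ 0.27 mA

KVL around the loop: 9.4 = V_D + I·R = 2.1 + I × 27 kΩ.
So I = (9.4 − 2.1) / 27 kΩ = 7.3 / 27 = 0.27 mA.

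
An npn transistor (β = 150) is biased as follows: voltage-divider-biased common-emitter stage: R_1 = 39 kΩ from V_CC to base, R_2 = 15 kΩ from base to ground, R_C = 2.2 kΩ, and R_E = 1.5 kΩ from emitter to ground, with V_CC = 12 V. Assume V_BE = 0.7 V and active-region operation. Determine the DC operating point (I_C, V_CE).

I_C ≈ 1.7 mA, V_CE ≈ 5.8 V

Thevenize the base divider: V_Th = V_CC·R_2/(R_1+R_2) = 12×15/54 = 3.33 V, R_Th = R_1‖R_2 = 10.8 kΩ.
Base-emitter loop: V_Th = I_B·R_Th + V_BE + (β+1)I_B·R_E, so I_B = (3.33 − 0.7) / (10.8 + 151×1.5) = 0.0111 mA.
I_C = β·I_B = 150×0.0111 = 1.66 mA, and I_E = (β+1)I_B = 1.68 mA.
V_CE = V_CC − I_C·R_C − I_E·R_E = 12 − 1.66×2.2 − 1.68×1.5 = 5.83 V.
V_CE = 5.83 V > 0.2 V confirms active-region operation.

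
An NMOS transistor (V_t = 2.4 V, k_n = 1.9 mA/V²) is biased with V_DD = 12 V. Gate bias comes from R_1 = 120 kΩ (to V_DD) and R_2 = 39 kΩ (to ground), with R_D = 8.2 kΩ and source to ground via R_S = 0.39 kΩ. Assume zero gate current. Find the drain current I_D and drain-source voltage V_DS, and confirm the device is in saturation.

I_D ≈ 0.2 mA, V_DS ≈ 10 V

V_G = V_DD·R_2/(R_1+R_2) = 12×39/159 = 2.94 V.
Assume saturation: I_D = (k_n/2)(V_GS − V_t)² with V_GS = V_G − I_D·R_S = 2.94 − 0.39·I_D.
Substituting gives 0.144·I_D² − 1.4·I_D + 0.281 = 0, with roots I_D = 0.204 or 9.5 mA.
The root I_D = 9.5 mA gives V_GS = -0.763 V ≤ V_t, so take I_D = 0.204 mA.
Then V_GS = 2.86 V and V_DS = V_DD − I_D(R_D+R_S) = 12 − 0.204×8.59 = 10.2 V.
Saturation requires V_DS ≥ V_GS − V_t = 0.464 V; 10.2 ≥ 0.464 ✓.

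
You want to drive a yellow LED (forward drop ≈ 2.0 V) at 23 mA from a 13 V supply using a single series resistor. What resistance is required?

R ≈ 0.48 kΩ

The resistor drops V_S − V_D = 13 − 2.0 = 11 V at 23 mA.
R = 11 V / 23 mA = 0.478 kΩ.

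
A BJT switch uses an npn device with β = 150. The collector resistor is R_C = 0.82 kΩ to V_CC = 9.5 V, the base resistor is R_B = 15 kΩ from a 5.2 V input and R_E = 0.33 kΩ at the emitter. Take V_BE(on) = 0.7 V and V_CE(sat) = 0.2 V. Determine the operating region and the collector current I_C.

Assume active: I_B = (5.2 − 0.7)/(15 + 151×0.33) = 0.0694 mA, I_C = β·I_B = 10.4 mA.
Then V_CE = 9.5 − 10.4×0.82 − 10.5×0.33 = -2.5 V < 0.2 V — the active assumption fails.
Re-solve with V_CE = 0.2 V. KCL at the emitter: V_E/R_E = (V_BB−0.7−V_E)/R_B + (V_CC−0.2−V_E)/R_C, giving V_E = 2.7 V.
I_C = (V_CC − 0.2 − V_E)/R_C = (9.3 − 2.7)/0.82 = 8.05 mA.
Check: I_B = (4.5 − 2.7)/15 = 0.12 mA, and β·I_B = 18 mA > I_C, confirming saturation.

saturation; I_C ≈ 8.1 mA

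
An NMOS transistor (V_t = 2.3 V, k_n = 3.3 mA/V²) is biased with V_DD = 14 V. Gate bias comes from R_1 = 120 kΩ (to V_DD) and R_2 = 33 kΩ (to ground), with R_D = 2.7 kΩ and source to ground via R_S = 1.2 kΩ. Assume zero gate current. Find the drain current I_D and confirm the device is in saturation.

I_D ≈ 0.27 mA

V_G = V_DD·R_2/(R_1+R_2) = 14×33/153 = 3.02 V.
Assume saturation: I_D = (k_n/2)(V_GS − V_t)² with V_GS = V_G − I_D·R_S = 3.02 − 1.2·I_D.
Substituting gives 2.38·I_D² − 3.85·I_D + 0.854 = 0, with roots I_D = 0.265 or 1.35 mA.
The root I_D = 1.35 mA gives V_GS = 1.39 V ≤ V_t, so take I_D = 0.265 mA.
Then V_GS = 2.7 V and V_DS = V_DD − I_D(R_D+R_S) = 14 − 0.265×3.9 = 13 V.
Saturation requires V_DS ≥ V_GS − V_t = 0.401 V; 13 ≥ 0.401 ✓.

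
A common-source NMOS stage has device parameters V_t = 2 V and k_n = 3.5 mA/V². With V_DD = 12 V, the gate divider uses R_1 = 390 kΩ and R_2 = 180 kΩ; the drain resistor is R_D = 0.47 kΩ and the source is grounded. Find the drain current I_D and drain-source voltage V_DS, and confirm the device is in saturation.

I_D ≈ 5.6 mA, V_DS ≈ 9.4 V

V_G = V_DD·R_2/(R_1+R_2) = 12×180/570 = 3.79 V. With the source grounded, V_GS = V_G = 3.79 V.
Assume saturation: I_D = (k_n/2)(V_GS − V_t)² = (3.5/2)×(3.79 − 2)² = 1.75×1.79² = 5.6 mA.
V_DS = V_DD − I_D·R_D = 12 − 5.6×0.47 = 9.37 V.
Saturation requires V_DS ≥ V_GS − V_t = 1.79 V; 9.37 ≥ 1.79 ✓.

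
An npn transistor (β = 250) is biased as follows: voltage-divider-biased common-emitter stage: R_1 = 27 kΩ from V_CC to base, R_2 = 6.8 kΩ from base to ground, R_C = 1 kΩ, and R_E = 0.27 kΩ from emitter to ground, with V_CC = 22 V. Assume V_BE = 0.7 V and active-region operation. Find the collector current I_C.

I_C ≈ 13 mA

Thevenize the base divider: V_Th = V_CC·R_2/(R_1+R_2) = 22×6.8/33.8 = 4.43 V, R_Th = R_1‖R_2 = 5.43 kΩ.
Base-emitter loop: V_Th = I_B·R_Th + V_BE + (β+1)I_B·R_E, so I_B = (4.43 − 0.7) / (5.43 + 251×0.27) = 0.0509 mA.
I_C = β·I_B = 250×0.0509 = 12.7 mA, and I_E = (β+1)I_B = 12.8 mA.
V_CE = V_CC − I_C·R_C − I_E·R_E = 22 − 12.7×1 − 12.8×0.27 = 5.83 V.
V_CE = 5.83 V > 0.2 V confirms active-region operation.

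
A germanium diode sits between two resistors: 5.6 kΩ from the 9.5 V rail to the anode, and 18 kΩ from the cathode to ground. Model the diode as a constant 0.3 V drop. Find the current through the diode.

I ≈ 0.39 mA

The two resistors are in series with the diode, so KVL gives 9.5 = I·5.6 + 0.3 + I·18.
I = (9.5 − 0.3) / (5.6 + 18) kΩ = 9.2 / 23.6 = 0.39 mA.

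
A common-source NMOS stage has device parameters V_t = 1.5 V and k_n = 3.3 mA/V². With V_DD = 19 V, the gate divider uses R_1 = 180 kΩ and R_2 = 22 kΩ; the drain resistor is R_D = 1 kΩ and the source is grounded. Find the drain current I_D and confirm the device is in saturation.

V_G = V_DD·R_2/(R_1+R_2) = 19×22/202 = 2.07 V. With the source grounded, V_GS = V_G = 2.07 V.
Assume saturation: I_D = (k_n/2)(V_GS − V_t)² = (3.3/2)×(2.07 − 1.5)² = 1.65×0.569² = 0.535 mA.
V_DS = V_DD − I_D·R_D = 19 − 0.535×1 = 18.5 V.
Saturation requires V_DS ≥ V_GS − V_t = 0.569 V; 18.5 ≥ 0.569 ✓.

I_D ≈ 0.53 mA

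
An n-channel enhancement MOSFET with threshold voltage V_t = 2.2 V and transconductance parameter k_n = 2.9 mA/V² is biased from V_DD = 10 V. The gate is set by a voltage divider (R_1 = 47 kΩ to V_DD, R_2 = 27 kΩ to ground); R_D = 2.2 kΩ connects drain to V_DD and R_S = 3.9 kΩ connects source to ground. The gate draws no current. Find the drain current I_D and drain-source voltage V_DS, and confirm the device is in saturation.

I_D ≈ 0.26 mA, V_DS ≈ 8.4 V

V_G = V_DD·R_2/(R_1+R_2) = 10×27/74 = 3.65 V.
Assume saturation: I_D = (k_n/2)(V_GS − V_t)² with V_GS = V_G − I_D·R_S = 3.65 − 3.9·I_D.
Substituting gives 22.1·I_D² − 17.4·I_D + 3.04 = 0, with roots I_D = 0.262 or 0.526 mA.
The root I_D = 0.526 mA gives V_GS = 1.6 V ≤ V_t, so take I_D = 0.262 mA.
Then V_GS = 2.63 V and V_DS = V_DD − I_D(R_D+R_S) = 10 − 0.262×6.1 = 8.4 V.
Saturation requires V_DS ≥ V_GS − V_t = 0.425 V; 8.4 ≥ 0.425 ✓.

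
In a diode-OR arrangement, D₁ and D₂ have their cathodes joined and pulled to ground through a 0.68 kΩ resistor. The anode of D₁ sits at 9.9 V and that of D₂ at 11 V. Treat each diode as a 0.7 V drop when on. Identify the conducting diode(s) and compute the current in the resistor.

Only D₂ conducts; I_R ≈ 15 mA

Assume both conduct. Then node N would need to be at both 9.9−0.7 = 9.2 V and 11−0.7 = 10.3 V, which is impossible.
Assume only D₂ conducts: V_N = 11 − 0.7 = 10.3 V, so I_R = 10.3/0.68 = 15.1 mA.
Check D₁: its anode-to-cathode voltage is 9.9 − 10.3 = -0.4 V < 0.7 V, so it is off. The assumption is consistent.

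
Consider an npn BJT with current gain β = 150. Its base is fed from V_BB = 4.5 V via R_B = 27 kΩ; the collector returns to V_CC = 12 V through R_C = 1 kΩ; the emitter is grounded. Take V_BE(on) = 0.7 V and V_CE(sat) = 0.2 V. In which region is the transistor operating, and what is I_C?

Assume active: I_B = (4.5 − 0.7)/27 = 0.141 mA, giving I_C = β·I_B = 21.1 mA.
But then V_CE = 12 − 21.1×1 = -9.11 V < V_CE(sat) = 0.2 V — impossible in the active region.
So the transistor is saturated. With V_CE = 0.2 V, I_C = (V_CC − 0.2)/R_C = 11.8/1 = 11.8 mA.
Check: β·I_B = 21.1 mA > I_C = 11.8 mA, confirming saturation.

saturation; I_C ≈ 12 mA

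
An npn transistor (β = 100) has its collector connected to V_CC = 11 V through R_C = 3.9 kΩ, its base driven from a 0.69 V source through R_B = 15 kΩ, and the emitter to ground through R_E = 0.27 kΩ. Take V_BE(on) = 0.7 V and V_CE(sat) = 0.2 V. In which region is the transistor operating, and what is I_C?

cutoff; I_C ≈ 0

V_BB = 0.69 V ≤ V_BE(on) = 0.7 V, so the base-emitter junction is not forward biased.
The transistor is in cutoff: I_B = I_C = 0.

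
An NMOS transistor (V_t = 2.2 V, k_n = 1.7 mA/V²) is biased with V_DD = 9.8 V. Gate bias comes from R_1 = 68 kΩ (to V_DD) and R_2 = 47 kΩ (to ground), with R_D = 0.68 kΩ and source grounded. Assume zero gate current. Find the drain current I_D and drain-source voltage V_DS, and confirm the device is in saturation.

I_D ≈ 2.8 mA, V_DS ≈ 7.9 V

V_G = V_DD·R_2/(R_1+R_2) = 9.8×47/115 = 4.01 V. With the source grounded, V_GS = V_G = 4.01 V.
Assume saturation: I_D = (k_n/2)(V_GS − V_t)² = (1.7/2)×(4.01 − 2.2)² = 0.85×1.81² = 2.77 mA.
V_DS = V_DD − I_D·R_D = 9.8 − 2.77×0.68 = 7.92 V.
Saturation requires V_DS ≥ V_GS − V_t = 1.81 V; 7.92 ≥ 1.81 ✓.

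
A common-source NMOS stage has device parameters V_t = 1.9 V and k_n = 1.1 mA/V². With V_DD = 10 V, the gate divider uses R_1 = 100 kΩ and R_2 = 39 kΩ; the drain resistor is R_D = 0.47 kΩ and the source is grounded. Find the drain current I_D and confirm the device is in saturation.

V_G = V_DD·R_2/(R_1+R_2) = 10×39/139 = 2.81 V. With the source grounded, V_GS = V_G = 2.81 V.
Assume saturation: I_D = (k_n/2)(V_GS − V_t)² = (1.1/2)×(2.81 − 1.9)² = 0.55×0.906² = 0.451 mA.
V_DS = V_DD − I_D·R_D = 10 − 0.451×0.47 = 9.79 V.
Saturation requires V_DS ≥ V_GS − V_t = 0.906 V; 9.79 ≥ 0.906 ✓.

I_D ≈ 0.45 mA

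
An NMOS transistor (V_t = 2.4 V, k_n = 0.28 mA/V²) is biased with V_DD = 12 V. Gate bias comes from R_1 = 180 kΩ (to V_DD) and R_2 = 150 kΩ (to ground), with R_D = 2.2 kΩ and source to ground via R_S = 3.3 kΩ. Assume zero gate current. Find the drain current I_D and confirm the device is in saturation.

V_G = V_DD·R_2/(R_1+R_2) = 12×150/330 = 5.45 V.
Assume saturation: I_D = (k_n/2)(V_GS − V_t)² with V_GS = V_G − I_D·R_S = 5.45 − 3.3·I_D.
Substituting gives 1.52·I_D² − 3.82·I_D + 1.31 = 0, with roots I_D = 0.408 or 2.1 mA.
The root I_D = 2.1 mA gives V_GS = -1.47 V ≤ V_t, so take I_D = 0.408 mA.
Then V_GS = 4.11 V and V_DS = V_DD − I_D(R_D+R_S) = 12 − 0.408×5.5 = 9.75 V.
Saturation requires V_DS ≥ V_GS − V_t = 1.71 V; 9.75 ≥ 1.71 ✓.

I_D ≈ 0.41 mA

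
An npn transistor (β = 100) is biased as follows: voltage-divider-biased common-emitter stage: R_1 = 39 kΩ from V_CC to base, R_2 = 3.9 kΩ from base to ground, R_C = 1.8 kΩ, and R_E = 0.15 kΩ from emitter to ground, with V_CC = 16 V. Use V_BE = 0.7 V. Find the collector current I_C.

I_C ≈ 4 mA

Thevenize the base divider: V_Th = V_CC·R_2/(R_1+R_2) = 16×3.9/42.9 = 1.45 V, R_Th = R_1‖R_2 = 3.55 kΩ.
Base-emitter loop: V_Th = I_B·R_Th + V_BE + (β+1)I_B·R_E, so I_B = (1.45 − 0.7) / (3.55 + 101×0.15) = 0.0404 mA.
I_C = β·I_B = 100×0.0404 = 4.04 mA, and I_E = (β+1)I_B = 4.08 mA.
V_CE = V_CC − I_C·R_C − I_E·R_E = 16 − 4.04×1.8 − 4.08×0.15 = 8.12 V.
V_CE = 8.12 V > 0.2 V confirms active-region operation.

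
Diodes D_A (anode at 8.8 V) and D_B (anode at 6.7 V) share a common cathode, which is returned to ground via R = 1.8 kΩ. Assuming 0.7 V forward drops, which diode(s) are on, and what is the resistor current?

Only D_A conducts; I_R ≈ 4.5 mA

Assume both conduct. Then node N would need to be at both 8.8−0.7 = 8.1 V and 6.7−0.7 = 6 V, which is impossible.
Assume only D_A conducts: V_N = 8.8 − 0.7 = 8.1 V, so I_R = 8.1/1.8 = 4.5 mA.
Check D_B: its anode-to-cathode voltage is 6.7 − 8.1 = -1.4 V < 0.7 V, so it is off. The assumption is consistent.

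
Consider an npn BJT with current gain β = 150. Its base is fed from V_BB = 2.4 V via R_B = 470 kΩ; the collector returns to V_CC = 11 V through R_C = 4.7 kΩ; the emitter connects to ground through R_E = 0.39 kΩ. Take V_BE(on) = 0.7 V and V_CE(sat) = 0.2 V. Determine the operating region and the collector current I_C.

Assume active. Base-emitter loop: I_B = (V_BB − V_BE)/(R_B + (β+1)R_E) = (2.4 − 0.7)/(470 + 151×0.39) = 0.00321 mA.
I_C = β·I_B = 150×0.00321 = 0.482 mA.
V_CE = V_CC − I_C·R_C − I_E·R_E = 11 − 0.482×4.7 − 0.485×0.39 = 8.54 V > V_CE(sat), so the active-region assumption holds.

active; I_C ≈ 0.48 mA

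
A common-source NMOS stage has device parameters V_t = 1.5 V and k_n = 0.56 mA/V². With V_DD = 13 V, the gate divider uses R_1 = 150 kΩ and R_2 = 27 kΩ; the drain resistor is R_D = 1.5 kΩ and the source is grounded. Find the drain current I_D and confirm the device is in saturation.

I_D ≈ 0.065 mA

V_G = V_DD·R_2/(R_1+R_2) = 13×27/177 = 1.98 V. With the source grounded, V_GS = V_G = 1.98 V.
Assume saturation: I_D = (k_n/2)(V_GS − V_t)² = (0.56/2)×(1.98 − 1.5)² = 0.28×0.483² = 0.0653 mA.
V_DS = V_DD − I_D·R_D = 13 − 0.0653×1.5 = 12.9 V.
Saturation requires V_DS ≥ V_GS − V_t = 0.483 V; 12.9 ≥ 0.483 ✓.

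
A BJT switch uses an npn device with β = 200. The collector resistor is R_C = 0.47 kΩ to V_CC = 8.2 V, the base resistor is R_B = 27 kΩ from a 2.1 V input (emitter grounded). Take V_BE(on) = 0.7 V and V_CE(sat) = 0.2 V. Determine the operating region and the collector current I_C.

Assume active. Base-emitter loop: I_B = (V_BB − V_BE)/R_B = (2.1 − 0.7)/27 = 0.0519 mA.
I_C = β·I_B = 200×0.0519 = 10.4 mA.
V_CE = V_CC − I_C·R_C = 8.2 − 10.4×0.47 = 3.33 V > V_CE(sat), so the active-region assumption holds.

active; I_C ≈ 10 mA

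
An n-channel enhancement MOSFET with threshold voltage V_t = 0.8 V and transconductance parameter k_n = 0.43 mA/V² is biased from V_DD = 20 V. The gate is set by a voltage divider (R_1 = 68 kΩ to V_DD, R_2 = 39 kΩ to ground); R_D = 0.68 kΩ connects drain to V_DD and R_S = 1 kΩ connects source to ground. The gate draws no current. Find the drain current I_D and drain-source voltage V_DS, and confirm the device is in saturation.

I_D ≈ 2.8 mA, V_DS ≈ 15 V

V_G = V_DD·R_2/(R_1+R_2) = 20×39/107 = 7.29 V.
Assume saturation: I_D = (k_n/2)(V_GS − V_t)² with V_GS = V_G − I_D·R_S = 7.29 − 1·I_D.
Substituting gives 0.215·I_D² − 3.79·I_D + 9.06 = 0, with roots I_D = 2.85 or 14.8 mA.
The root I_D = 14.8 mA gives V_GS = -7.49 V ≤ V_t, so take I_D = 2.85 mA.
Then V_GS = 4.44 V and V_DS = V_DD − I_D(R_D+R_S) = 20 − 2.85×1.68 = 15.2 V.
Saturation requires V_DS ≥ V_GS − V_t = 3.64 V; 15.2 ≥ 3.64 ✓.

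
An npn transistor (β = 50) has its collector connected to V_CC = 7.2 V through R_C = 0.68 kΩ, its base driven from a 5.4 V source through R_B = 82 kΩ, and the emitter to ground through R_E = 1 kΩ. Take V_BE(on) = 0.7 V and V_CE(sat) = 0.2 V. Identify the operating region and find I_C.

active; I_C ≈ 1.8 mA

Assume active. Base-emitter loop: I_B = (V_BB − V_BE)/(R_B + (β+1)R_E) = (5.4 − 0.7)/(82 + 51×1) = 0.0353 mA.
I_C = β·I_B = 50×0.0353 = 1.77 mA.
V_CE = V_CC − I_C·R_C − I_E·R_E = 7.2 − 1.77×0.68 − 1.8×1 = 4.2 V > V_CE(sat), so the active-region assumption holds.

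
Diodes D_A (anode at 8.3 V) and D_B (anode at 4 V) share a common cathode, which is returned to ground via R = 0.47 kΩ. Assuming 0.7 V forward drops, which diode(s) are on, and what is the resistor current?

Only D_A conducts; I_R ≈ 16 mA

Assume both conduct. Then node N would need to be at both 8.3−0.7 = 7.6 V and 4−0.7 = 3.3 V, which is impossible.
Assume only D_A conducts: V_N = 8.3 − 0.7 = 7.6 V, so I_R = 7.6/0.47 = 16.2 mA.
Check D_B: its anode-to-cathode voltage is 4 − 7.6 = -3.6 V < 0.7 V, so it is off. The assumption is consistent.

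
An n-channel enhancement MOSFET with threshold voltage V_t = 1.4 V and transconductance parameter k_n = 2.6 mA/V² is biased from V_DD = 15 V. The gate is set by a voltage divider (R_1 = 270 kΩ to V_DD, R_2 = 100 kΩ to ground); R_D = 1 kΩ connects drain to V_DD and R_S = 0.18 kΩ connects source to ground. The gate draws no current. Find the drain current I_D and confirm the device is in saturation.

V_G = V_DD·R_2/(R_1+R_2) = 15×100/370 = 4.05 V.
Assume saturation: I_D = (k_n/2)(V_GS − V_t)² with V_GS = V_G − I_D·R_S = 4.05 − 0.18·I_D.
Substituting gives 0.0421·I_D² − 2.24·I_D + 9.16 = 0, with roots I_D = 4.46 or 48.8 mA.
The root I_D = 48.8 mA gives V_GS = -4.73 V ≤ V_t, so take I_D = 4.46 mA.
Then V_GS = 3.25 V and V_DS = V_DD − I_D(R_D+R_S) = 15 − 4.46×1.18 = 9.74 V.
Saturation requires V_DS ≥ V_GS − V_t = 1.85 V; 9.74 ≥ 1.85 ✓.

I_D ≈ 4.5 mA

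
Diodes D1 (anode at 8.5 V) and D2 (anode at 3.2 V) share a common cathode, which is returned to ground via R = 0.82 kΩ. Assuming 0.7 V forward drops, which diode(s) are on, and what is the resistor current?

Only D1 conducts; I_R ≈ 9.5 mA

Assume both conduct. Then node N would need to be at both 8.5−0.7 = 7.8 V and 3.2−0.7 = 2.5 V, which is impossible.
Assume only D1 conducts: V_N = 8.5 − 0.7 = 7.8 V, so I_R = 7.8/0.82 = 9.51 mA.
Check D2: its anode-to-cathode voltage is 3.2 − 7.8 = -4.6 V < 0.7 V, so it is off. The assumption is consistent.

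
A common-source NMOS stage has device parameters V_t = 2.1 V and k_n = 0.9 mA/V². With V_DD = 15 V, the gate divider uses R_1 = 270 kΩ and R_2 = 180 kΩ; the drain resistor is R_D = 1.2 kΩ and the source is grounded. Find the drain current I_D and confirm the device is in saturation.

V_G = V_DD·R_2/(R_1+R_2) = 15×180/450 = 6 V. With the source grounded, V_GS = V_G = 6 V.
Assume saturation: I_D = (k_n/2)(V_GS − V_t)² = (0.9/2)×(6 − 2.1)² = 0.45×3.9² = 6.84 mA.
V_DS = V_DD − I_D·R_D = 15 − 6.84×1.2 = 6.79 V.
Saturation requires V_DS ≥ V_GS − V_t = 3.9 V; 6.79 ≥ 3.9 ✓.

I_D ≈ 6.8 mA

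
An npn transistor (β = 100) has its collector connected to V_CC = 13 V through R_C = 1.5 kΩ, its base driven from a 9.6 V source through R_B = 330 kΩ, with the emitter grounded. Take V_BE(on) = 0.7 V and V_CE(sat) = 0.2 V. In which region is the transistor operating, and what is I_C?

active; I_C ≈ 2.7 mA

Assume active. Base-emitter loop: I_B = (V_BB − V_BE)/R_B = (9.6 − 0.7)/330 = 0.027 mA.
I_C = β·I_B = 100×0.027 = 2.7 mA.
V_CE = V_CC − I_C·R_C = 13 − 2.7×1.5 = 8.95 V > V_CE(sat), so the active-region assumption holds.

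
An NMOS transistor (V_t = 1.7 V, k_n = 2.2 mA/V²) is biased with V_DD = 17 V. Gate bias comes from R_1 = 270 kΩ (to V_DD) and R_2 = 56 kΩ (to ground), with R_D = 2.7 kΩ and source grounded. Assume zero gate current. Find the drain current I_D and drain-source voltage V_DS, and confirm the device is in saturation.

V_G = V_DD·R_2/(R_1+R_2) = 17×56/326 = 2.92 V. With the source grounded, V_GS = V_G = 2.92 V.
Assume saturation: I_D = (k_n/2)(V_GS − V_t)² = (2.2/2)×(2.92 − 1.7)² = 1.1×1.22² = 1.64 mA.
V_DS = V_DD − I_D·R_D = 17 − 1.64×2.7 = 12.6 V.
Saturation requires V_DS ≥ V_GS − V_t = 1.22 V; 12.6 ≥ 1.22 ✓.

I_D ≈ 1.6 mA, V_DS ≈ 13 V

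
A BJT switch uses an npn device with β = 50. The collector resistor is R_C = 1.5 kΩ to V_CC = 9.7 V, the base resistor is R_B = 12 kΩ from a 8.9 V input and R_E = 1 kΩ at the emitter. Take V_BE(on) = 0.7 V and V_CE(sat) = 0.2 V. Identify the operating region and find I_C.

Assume active: I_B = (8.9 − 0.7)/(12 + 51×1) = 0.13 mA, I_C = β·I_B = 6.51 mA.
Then V_CE = 9.7 − 6.51×1.5 − 6.64×1 = -6.7 V < 0.2 V — the active assumption fails.
Re-solve with V_CE = 0.2 V. KCL at the emitter: V_E/R_E = (V_BB−0.7−V_E)/R_B + (V_CC−0.2−V_E)/R_C, giving V_E = 4.01 V.
I_C = (V_CC − 0.2 − V_E)/R_C = (9.5 − 4.01)/1.5 = 3.66 mA.
Check: I_B = (8.2 − 4.01)/12 = 0.349 mA, and β·I_B = 17.5 mA > I_C, confirming saturation.

saturation; I_C ≈ 3.7 mA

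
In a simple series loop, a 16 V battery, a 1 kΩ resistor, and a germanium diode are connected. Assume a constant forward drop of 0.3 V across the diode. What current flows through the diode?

I ≈ 16 mA

KVL around the loop: 16 = V_D + I·R = 0.3 + I × 1 kΩ.
So I = (16 − 0.3) / 1 kΩ = 15.7 / 1 = 15.7 mA.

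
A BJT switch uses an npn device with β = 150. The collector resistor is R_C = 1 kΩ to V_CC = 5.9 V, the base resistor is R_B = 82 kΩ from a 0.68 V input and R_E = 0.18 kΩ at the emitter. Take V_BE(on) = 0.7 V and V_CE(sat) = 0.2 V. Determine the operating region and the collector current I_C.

cutoff; I_C ≈ 0

V_BB = 0.68 V ≤ V_BE(on) = 0.7 V, so the base-emitter junction is not forward biased.
The transistor is in cutoff: I_B = I_C = 0.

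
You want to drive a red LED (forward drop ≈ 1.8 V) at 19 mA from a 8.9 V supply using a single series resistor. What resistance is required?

The resistor drops V_S − V_D = 8.9 − 1.8 = 7.1 V at 19 mA.
R = 7.1 V / 19 mA = 0.374 kΩ.

R ≈ 0.37 kΩ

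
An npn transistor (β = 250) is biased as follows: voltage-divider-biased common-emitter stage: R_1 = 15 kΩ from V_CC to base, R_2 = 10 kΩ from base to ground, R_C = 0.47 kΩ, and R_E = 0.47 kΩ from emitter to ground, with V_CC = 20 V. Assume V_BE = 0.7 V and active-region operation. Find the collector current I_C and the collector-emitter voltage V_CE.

Thevenize the base divider: V_Th = V_CC·R_2/(R_1+R_2) = 20×10/25 = 8 V, R_Th = R_1‖R_2 = 6 kΩ.
Base-emitter loop: V_Th = I_B·R_Th + V_BE + (β+1)I_B·R_E, so I_B = (8 − 0.7) / (6 + 251×0.47) = 0.0589 mA.
I_C = β·I_B = 250×0.0589 = 14.7 mA, and I_E = (β+1)I_B = 14.8 mA.
V_CE = V_CC − I_C·R_C − I_E·R_E = 20 − 14.7×0.47 − 14.8×0.47 = 6.13 V.
V_CE = 6.13 V > 0.2 V confirms active-region operation.

I_C ≈ 15 mA, V_CE ≈ 6.1 V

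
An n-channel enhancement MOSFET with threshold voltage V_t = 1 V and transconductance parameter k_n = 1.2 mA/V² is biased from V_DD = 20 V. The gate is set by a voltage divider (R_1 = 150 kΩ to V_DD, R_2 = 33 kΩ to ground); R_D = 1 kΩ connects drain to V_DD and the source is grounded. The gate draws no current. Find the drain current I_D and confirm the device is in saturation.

I_D ≈ 4.1 mA

V_G = V_DD·R_2/(R_1+R_2) = 20×33/183 = 3.61 V. With the source grounded, V_GS = V_G = 3.61 V.
Assume saturation: I_D = (k_n/2)(V_GS − V_t)² = (1.2/2)×(3.61 − 1)² = 0.6×2.61² = 4.08 mA.
V_DS = V_DD − I_D·R_D = 20 − 4.08×1 = 15.9 V.
Saturation requires V_DS ≥ V_GS − V_t = 2.61 V; 15.9 ≥ 2.61 ✓.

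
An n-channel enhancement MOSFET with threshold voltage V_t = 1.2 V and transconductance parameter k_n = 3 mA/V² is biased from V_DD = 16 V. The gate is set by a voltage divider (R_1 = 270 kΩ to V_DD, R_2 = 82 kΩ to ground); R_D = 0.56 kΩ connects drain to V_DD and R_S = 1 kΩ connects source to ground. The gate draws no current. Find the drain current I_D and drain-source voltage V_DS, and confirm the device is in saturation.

V_G = V_DD·R_2/(R_1+R_2) = 16×82/352 = 3.73 V.
Assume saturation: I_D = (k_n/2)(V_GS − V_t)² with V_GS = V_G − I_D·R_S = 3.73 − 1·I_D.
Substituting gives 1.5·I_D² − 8.58·I_D + 9.58 = 0, with roots I_D = 1.52 or 4.2 mA.
The root I_D = 4.2 mA gives V_GS = -0.473 V ≤ V_t, so take I_D = 1.52 mA.
Then V_GS = 2.21 V and V_DS = V_DD − I_D(R_D+R_S) = 16 − 1.52×1.56 = 13.6 V.
Saturation requires V_DS ≥ V_GS − V_t = 1.01 V; 13.6 ≥ 1.01 ✓.

I_D ≈ 1.5 mA, V_DS ≈ 14 V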